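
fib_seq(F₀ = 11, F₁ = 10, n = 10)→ F_2 = F_1 + F_0 = 21
F_3 = F_2 + F_1 = 31
F_4 = F_3 + F_2 = 52
...
= [11, 10, 21, 31, 52, 83, 135, 218, 353, 571]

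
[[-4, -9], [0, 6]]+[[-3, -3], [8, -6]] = [[-7, -12], [8, 0]]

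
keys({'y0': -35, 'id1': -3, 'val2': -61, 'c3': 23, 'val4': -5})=['y0', 'id1', 'val2', 'c3', 'val4']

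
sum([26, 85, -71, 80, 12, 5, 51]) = 26 + 85 + (-71) + 80 + 12 + 5 + 51
= 188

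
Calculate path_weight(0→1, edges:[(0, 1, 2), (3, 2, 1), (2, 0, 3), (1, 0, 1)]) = w(0→1)=2
= 2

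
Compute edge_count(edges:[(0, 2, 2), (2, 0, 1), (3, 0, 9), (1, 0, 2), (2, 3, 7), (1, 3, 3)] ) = 6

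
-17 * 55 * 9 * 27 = -227205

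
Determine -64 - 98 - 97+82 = -177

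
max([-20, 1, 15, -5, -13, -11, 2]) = 15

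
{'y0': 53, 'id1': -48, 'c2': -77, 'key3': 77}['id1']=-48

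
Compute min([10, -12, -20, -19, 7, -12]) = -20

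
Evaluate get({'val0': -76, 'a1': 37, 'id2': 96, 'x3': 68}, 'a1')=37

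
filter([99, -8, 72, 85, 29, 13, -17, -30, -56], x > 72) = keep x where x > 72: 99✓, -8✗, 72✗, 85✓, 29✗, 13✗, -17✗, -30✗, -56✗
= [99, 85]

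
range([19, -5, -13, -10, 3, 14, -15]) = 34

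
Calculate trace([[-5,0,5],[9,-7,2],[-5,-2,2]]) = diagonal: (-5) + (-7) + 2
= -10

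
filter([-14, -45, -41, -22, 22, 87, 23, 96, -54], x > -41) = [-14, -22, 22, 87, 23, 96]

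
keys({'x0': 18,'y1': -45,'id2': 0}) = ['x0', 'y1', 'id2']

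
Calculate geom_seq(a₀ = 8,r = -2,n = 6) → [8, -16, 32, -64, 128, -256]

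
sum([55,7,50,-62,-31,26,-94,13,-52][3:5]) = -93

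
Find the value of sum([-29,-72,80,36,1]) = (-29) + (-72) + 80 + 36 + 1
= 16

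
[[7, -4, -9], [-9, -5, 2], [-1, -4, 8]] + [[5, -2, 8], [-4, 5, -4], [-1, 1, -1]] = [[12, -6, -1], [-13, 0, -2], [-2, -3, 7]]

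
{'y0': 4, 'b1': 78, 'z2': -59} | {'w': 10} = {'y0': 4, 'b1': 78, 'z2': -59, 'w': 10}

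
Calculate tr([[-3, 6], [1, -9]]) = -12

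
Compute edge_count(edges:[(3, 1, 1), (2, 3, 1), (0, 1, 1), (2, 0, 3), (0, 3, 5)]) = 5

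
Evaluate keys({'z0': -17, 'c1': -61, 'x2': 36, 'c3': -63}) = ['z0', 'c1', 'x2', 'c3']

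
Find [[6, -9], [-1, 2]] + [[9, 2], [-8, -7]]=[[15, -7], [-9, -5]]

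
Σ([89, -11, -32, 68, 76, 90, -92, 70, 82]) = 340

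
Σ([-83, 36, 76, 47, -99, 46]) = 23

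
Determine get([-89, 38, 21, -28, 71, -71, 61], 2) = 21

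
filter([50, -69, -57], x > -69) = keep x where x > -69: 50✓, -69✗, -57✓
= [50, -57]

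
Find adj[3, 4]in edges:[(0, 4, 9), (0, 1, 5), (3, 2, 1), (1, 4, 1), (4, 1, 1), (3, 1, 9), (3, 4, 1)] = 1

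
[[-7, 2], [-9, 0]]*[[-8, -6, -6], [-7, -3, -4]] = [[42, 36, 34], [72, 54, 54]]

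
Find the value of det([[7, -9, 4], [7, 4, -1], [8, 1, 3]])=252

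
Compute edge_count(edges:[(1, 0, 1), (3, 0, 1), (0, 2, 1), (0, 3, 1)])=4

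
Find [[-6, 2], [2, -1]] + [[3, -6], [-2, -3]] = [[-3, -4], [0, -4]]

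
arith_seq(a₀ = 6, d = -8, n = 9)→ a_0 = 6 + 0*-8 = 6
a_1 = 6 + 1*-8 = -2
a_2 = 6 + 2*-8 = -10
...
= [6, -2, -10, -18, -26, -34, -42, -50, -58]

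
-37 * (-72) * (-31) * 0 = 0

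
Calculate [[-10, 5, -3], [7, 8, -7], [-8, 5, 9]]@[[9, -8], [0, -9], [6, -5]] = [[-108, 50], [21, -93], [-18, -26]]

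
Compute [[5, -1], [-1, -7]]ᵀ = [[5, -1], [-1, -7]]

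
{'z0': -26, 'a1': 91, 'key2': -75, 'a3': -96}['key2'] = -75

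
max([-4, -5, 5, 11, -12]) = 11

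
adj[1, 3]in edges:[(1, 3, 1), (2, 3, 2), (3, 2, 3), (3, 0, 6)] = 1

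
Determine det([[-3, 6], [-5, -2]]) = (-3)*(-2) - (6)*(-5)
= 36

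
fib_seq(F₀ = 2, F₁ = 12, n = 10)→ [2, 12, 14, 26, 40, 66, 106, 172, 278, 450]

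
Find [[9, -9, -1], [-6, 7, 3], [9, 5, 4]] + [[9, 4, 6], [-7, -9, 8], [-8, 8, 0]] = [[18, -5, 5], [-13, -2, 11], [1, 13, 4]]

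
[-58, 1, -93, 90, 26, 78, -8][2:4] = [-93, 90]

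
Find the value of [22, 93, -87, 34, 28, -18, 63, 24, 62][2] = -87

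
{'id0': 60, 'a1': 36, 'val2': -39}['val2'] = -39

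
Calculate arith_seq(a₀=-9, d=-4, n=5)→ [-9, -13, -17, -21, -25]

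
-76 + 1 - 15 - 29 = -119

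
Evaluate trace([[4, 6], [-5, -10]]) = -6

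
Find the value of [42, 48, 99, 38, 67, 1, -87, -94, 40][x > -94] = keep x where x > -94: 42✓, 48✓, 99✓, 38✓, 67✓, 1✓, -87✓, -94✗, 40✓
= [42, 48, 99, 38, 67, 1, -87, 40]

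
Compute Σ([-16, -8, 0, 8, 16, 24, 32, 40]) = 96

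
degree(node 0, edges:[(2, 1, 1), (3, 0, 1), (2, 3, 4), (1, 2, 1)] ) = incident: (3,0)
= 1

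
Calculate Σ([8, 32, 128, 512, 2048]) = 2728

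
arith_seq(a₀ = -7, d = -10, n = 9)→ a_0 = -7 + 0*-10 = -7
a_1 = -7 + 1*-10 = -17
a_2 = -7 + 2*-10 = -27
...
= [-7, -17, -27, -37, -47, -57, -67, -77, -87]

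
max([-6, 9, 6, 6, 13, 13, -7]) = 13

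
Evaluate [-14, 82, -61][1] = 82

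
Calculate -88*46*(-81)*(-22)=-7213536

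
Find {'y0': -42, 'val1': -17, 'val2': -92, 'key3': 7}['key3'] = 7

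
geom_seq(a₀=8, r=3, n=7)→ [8, 24, 72, 216, 648, 1944, 5832]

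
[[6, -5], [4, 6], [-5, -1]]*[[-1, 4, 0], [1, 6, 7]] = [[-11, -6, -35], [2, 52, 42], [4, -26, -7]]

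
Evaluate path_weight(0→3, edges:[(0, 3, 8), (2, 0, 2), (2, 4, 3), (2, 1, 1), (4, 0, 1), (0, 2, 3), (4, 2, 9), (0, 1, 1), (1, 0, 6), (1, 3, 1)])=w(0→3)=8
= 8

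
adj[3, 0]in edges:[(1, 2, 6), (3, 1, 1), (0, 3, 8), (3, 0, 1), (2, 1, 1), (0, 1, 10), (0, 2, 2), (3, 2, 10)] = 1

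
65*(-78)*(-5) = 25350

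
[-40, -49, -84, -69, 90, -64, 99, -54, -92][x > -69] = keep x where x > -69: -40✓, -49✓, -84✗, -69✗, 90✓, -64✓, 99✓, -54✓, -92✗
= [-40, -49, 90, -64, 99, -54]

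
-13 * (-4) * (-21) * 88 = -96096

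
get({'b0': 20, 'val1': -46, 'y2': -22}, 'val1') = -46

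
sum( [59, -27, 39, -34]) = 59 + (-27) + 39 + (-34)
= 37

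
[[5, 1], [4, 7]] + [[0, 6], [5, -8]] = [[5, 7], [9, -1]]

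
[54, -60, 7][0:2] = [54, -60]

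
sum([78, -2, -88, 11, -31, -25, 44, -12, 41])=78 + (-2) + (-88) + 11 + (-31) + (-25) + 44 + (-12) + 41
= 16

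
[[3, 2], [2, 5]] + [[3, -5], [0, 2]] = [[6, -3], [2, 7]]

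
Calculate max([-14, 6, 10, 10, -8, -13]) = 10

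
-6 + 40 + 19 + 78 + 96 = 227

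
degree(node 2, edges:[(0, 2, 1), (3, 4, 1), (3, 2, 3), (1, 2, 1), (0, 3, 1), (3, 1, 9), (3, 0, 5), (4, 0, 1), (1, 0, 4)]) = incident: (0,2), (3,2), (1,2)
= 3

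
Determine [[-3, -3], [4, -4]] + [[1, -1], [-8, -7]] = [[-2, -4], [-4, -11]]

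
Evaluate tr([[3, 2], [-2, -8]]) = -5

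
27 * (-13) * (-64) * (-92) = -2066688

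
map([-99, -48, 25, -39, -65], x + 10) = [-89, -38, 35, -29, -55]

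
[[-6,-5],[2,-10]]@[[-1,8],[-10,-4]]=C[0][0] = (-6)*(-1) + (-5)*(-10) = 56
C[0][1] = (-6)*(8) + (-5)*(-4) = -28
C[1][0] = (2)*(-1) + (-10)*(-10) = 98
C[1][1] = (2)*(8) + (-10)*(-4) = 56
= [[56, -28], [98, 56]]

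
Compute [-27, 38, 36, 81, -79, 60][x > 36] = [38, 81, 60]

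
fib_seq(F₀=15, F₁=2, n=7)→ [15, 2, 17, 19, 36, 55, 91]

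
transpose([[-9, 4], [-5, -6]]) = [[-9, -5], [4, -6]]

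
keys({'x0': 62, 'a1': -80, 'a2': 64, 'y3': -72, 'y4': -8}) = ['x0', 'a1', 'a2', 'y3', 'y4']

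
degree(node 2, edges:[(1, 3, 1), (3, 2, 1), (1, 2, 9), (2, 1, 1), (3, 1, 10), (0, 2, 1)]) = incident: (3,2), (1,2), (2,1), (0,2)
= 4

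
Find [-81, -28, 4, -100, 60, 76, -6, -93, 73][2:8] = [4, -100, 60, 76, -6, -93]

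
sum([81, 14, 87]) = 182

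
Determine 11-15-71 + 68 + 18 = 11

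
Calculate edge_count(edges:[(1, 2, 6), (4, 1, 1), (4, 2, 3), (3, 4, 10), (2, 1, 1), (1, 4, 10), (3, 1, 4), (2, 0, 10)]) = 8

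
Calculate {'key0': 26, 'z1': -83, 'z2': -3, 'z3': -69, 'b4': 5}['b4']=5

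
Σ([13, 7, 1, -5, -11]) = 13 + 7 + 1 + (-5) + (-11)
= 5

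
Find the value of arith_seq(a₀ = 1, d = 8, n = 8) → [1, 9, 17, 25, 33, 41, 49, 57]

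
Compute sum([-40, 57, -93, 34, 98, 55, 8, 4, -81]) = 42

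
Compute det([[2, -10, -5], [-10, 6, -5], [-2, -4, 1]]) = (1)*(2)*det([[6, -5], [-4, 1]]) + (-1)*(-10)*det([[-10, -5], [-2, 1]]) + (1)*(-5)*det([[-10, 6], [-2, -4]])
= -28 + -200 + -260
= -488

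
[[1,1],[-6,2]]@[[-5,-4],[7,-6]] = C[0][0] = (1)*(-5) + (1)*(7) = 2
C[0][1] = (1)*(-4) + (1)*(-6) = -10
C[1][0] = (-6)*(-5) + (2)*(7) = 44
C[1][1] = (-6)*(-4) + (2)*(-6) = 12
= [[2, -10], [44, 12]]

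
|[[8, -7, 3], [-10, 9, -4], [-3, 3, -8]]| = (1)*(8)*det([[9, -4], [3, -8]]) + (-1)*(-7)*det([[-10, -4], [-3, -8]]) + (1)*(3)*det([[-10, 9], [-3, 3]])
= -480 + 476 + -9
= -13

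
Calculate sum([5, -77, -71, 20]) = -123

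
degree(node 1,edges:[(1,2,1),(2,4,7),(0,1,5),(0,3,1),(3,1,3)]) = incident: (1,2), (0,1), (3,1)
= 3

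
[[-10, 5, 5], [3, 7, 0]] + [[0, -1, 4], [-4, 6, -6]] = [[-10, 4, 9], [-1, 13, -6]]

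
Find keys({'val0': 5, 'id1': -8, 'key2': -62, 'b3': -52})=['val0', 'id1', 'key2', 'b3']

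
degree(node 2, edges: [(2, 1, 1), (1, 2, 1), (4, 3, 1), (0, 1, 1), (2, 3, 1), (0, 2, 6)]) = 4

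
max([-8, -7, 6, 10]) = 10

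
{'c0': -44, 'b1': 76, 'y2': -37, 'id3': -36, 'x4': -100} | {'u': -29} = {'c0': -44, 'b1': 76, 'y2': -37, 'id3': -36, 'x4': -100, 'u': -29}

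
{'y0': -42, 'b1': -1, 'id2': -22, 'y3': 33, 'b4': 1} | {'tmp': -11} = {'y0': -42, 'b1': -1, 'id2': -22, 'y3': 33, 'b4': 1, 'tmp': -11}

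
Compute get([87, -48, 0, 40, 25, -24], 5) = -24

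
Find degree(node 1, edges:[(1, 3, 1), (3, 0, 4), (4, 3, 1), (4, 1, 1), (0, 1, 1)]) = 3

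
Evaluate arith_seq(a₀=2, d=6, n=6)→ a_0 = 2 + 0*6 = 2
a_1 = 2 + 1*6 = 8
a_2 = 2 + 2*6 = 14
...
= [2, 8, 14, 20, 26, 32]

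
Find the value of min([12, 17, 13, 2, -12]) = -12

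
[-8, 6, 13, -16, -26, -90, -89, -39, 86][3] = -16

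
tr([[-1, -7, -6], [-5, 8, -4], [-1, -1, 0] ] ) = 7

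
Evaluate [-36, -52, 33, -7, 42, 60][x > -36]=[33, -7, 42, 60]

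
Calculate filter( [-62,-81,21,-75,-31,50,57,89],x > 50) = [57, 89]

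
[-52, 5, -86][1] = 5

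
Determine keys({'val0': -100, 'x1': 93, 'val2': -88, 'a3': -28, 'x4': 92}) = ['val0', 'x1', 'val2', 'a3', 'x4']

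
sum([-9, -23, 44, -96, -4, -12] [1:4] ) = -75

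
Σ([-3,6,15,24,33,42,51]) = 168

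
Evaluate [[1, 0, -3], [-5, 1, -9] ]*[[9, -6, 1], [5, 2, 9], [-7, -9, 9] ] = C[0][0] = (1)*(9) + (0)*(5) + (-3)*(-7) = 30
C[0][1] = (1)*(-6) + (0)*(2) + (-3)*(-9) = 21
C[0][2] = (1)*(1) + (0)*(9) + (-3)*(9) = -26
C[1][0] = (-5)*(9) + (1)*(5) + (-9)*(-7) = 23
C[1][1] = (-5)*(-6) + (1)*(2) + (-9)*(-9) = 113
C[1][2] = (-5)*(1) + (1)*(9) + (-9)*(9) = -77
= [[30, 21, -26], [23, 113, -77]]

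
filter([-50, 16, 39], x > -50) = keep x where x > -50: -50✗, 16✓, 39✓
= [16, 39]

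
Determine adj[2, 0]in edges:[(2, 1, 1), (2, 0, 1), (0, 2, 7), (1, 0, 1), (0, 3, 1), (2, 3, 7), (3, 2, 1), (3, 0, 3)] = 1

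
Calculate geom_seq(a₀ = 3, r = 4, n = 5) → [3, 12, 48, 192, 768]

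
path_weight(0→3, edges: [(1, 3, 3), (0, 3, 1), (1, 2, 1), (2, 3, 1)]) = 1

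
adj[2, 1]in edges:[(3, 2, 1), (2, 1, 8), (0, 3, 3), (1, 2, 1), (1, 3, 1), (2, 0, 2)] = 8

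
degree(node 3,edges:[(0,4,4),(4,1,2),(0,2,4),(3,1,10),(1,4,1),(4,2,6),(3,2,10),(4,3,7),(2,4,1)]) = 3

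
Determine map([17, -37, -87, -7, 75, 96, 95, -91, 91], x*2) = [34, -74, -174, -14, 150, 192, 190, -182, 182]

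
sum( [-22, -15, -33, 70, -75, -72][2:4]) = slice → [-33, 70]
(-33) + 70
= 37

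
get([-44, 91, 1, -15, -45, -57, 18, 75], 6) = 18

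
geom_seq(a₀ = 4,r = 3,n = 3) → a_0 = 4*3^0 = 4
a_1 = 4*3^1 = 12
a_2 = 4*3^2 = 36
= [4, 12, 36]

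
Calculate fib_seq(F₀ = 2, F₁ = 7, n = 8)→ F_2 = F_1 + F_0 = 9
F_3 = F_2 + F_1 = 16
F_4 = F_3 + F_2 = 25
...
= [2, 7, 9, 16, 25, 41, 66, 107]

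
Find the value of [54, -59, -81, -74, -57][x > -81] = keep x where x > -81: 54✓, -59✓, -81✗, -74✓, -57✓
= [54, -59, -74, -57]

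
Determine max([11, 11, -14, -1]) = 11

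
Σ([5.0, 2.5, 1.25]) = 8.75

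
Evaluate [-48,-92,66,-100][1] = -92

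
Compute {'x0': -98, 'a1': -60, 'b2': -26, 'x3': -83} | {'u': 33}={'x0': -98, 'a1': -60, 'b2': -26, 'x3': -83, 'u': 33}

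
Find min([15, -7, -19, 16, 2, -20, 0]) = -20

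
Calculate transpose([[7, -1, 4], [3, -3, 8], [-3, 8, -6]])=[[7, 3, -3], [-1, -3, 8], [4, 8, -6]]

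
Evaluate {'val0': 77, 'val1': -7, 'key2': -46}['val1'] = -7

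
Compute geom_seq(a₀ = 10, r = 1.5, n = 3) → [10.0, 15.0, 22.5]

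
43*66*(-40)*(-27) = 3065040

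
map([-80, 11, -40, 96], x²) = (-80)²=6400, (11)²=121, (-40)²=1600, (96)²=9216
= [6400, 121, 1600, 9216]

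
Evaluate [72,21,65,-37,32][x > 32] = [72, 65]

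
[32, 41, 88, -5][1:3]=[41, 88]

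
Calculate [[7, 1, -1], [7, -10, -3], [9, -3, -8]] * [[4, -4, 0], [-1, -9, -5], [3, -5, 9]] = [[24, -32, -14], [29, 77, 23], [15, 31, -57]]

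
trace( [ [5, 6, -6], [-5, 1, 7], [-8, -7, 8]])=diagonal: 5 + 1 + 8
= 14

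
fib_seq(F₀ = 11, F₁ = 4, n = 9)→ F_2 = F_1 + F_0 = 15
F_3 = F_2 + F_1 = 19
F_4 = F_3 + F_2 = 34
...
= [11, 4, 15, 19, 34, 53, 87, 140, 227]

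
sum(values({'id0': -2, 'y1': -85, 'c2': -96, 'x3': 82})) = -101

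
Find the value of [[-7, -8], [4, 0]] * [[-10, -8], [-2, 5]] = [[86, 16], [-40, -32]]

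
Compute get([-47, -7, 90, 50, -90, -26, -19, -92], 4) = -90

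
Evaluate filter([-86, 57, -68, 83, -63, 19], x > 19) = [57, 83]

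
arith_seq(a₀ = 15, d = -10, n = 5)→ [15, 5, -5, -15, -25]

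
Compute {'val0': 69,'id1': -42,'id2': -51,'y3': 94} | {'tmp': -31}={'val0': 69, 'id1': -42, 'id2': -51, 'y3': 94, 'tmp': -31}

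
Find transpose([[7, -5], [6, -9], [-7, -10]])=[[7, 6, -7], [-5, -9, -10]]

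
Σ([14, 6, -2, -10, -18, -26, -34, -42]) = -112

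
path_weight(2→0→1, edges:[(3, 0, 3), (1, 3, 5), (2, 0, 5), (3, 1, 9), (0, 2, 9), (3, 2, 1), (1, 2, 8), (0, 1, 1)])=6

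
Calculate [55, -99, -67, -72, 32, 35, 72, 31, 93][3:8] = [-72, 32, 35, 72, 31]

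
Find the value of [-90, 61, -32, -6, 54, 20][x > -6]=[61, 54, 20]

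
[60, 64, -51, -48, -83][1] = 64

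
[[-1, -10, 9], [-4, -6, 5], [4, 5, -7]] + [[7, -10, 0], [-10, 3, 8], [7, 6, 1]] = [[6, -20, 9], [-14, -3, 13], [11, 11, -6]]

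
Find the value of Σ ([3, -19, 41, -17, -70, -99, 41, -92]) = -212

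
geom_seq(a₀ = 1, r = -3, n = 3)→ a_0 = 1*(-3)^0 = 1
a_1 = 1*(-3)^1 = -3
a_2 = 1*(-3)^2 = 9
= [1, -3, 9]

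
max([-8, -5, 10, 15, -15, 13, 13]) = 15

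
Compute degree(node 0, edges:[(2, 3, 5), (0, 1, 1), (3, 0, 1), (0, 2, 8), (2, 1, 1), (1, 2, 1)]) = 3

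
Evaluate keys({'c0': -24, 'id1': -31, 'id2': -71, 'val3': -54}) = ['c0', 'id1', 'id2', 'val3']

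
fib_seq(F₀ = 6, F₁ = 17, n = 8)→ [6, 17, 23, 40, 63, 103, 166, 269]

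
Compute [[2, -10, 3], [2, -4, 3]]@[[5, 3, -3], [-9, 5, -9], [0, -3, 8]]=[[100, -53, 108], [46, -23, 54]]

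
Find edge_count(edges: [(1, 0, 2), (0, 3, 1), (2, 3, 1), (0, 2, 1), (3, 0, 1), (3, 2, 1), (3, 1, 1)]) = 7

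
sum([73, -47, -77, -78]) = -129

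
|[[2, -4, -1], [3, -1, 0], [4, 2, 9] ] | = (1)*(2)*det([[-1, 0], [2, 9]]) + (-1)*(-4)*det([[3, 0], [4, 9]]) + (1)*(-1)*det([[3, -1], [4, 2]])
= -18 + 108 + -10
= 80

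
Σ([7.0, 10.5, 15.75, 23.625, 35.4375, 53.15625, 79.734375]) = 7.0 + 10.5 + 15.75 + 23.625 + 35.4375 + 53.15625 + 79.734375
= 225.203125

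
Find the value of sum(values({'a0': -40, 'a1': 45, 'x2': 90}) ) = 95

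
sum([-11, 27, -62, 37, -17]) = -26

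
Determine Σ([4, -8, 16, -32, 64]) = 4 + -8 + 16 + -32 + 64
= 44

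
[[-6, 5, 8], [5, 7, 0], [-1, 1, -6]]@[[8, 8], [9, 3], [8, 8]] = [[61, 31], [103, 61], [-47, -53]]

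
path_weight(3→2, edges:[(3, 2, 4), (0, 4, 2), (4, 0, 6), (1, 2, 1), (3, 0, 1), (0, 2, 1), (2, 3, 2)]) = w(3→2)=4
= 4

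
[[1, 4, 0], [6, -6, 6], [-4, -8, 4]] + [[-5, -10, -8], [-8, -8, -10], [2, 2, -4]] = [[-4, -6, -8], [-2, -14, -4], [-2, -6, 0]]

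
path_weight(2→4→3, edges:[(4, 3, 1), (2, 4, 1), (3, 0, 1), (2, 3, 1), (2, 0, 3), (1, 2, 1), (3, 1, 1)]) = 2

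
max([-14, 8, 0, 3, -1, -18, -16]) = 8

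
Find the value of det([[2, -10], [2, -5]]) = 10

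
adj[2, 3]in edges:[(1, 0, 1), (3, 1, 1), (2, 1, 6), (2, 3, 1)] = 1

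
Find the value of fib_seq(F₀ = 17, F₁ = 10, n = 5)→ [17, 10, 27, 37, 64]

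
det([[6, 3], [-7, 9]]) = 75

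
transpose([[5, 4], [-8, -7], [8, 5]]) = [[5, -8, 8], [4, -7, 5]]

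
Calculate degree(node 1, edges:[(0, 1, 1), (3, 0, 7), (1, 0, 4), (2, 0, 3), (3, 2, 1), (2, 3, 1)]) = 2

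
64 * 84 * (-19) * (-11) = 1123584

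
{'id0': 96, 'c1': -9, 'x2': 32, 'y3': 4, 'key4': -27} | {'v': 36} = {'id0': 96, 'c1': -9, 'x2': 32, 'y3': 4, 'key4': -27, 'v': 36}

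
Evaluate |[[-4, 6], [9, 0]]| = -54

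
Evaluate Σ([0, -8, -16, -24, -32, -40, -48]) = 0 + (-8) + (-16) + (-24) + (-32) + (-40) + (-48)
= -168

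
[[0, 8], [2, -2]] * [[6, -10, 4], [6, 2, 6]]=[[48, 16, 48], [0, -24, -4]]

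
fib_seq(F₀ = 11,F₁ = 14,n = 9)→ F_2 = F_1 + F_0 = 25
F_3 = F_2 + F_1 = 39
F_4 = F_3 + F_2 = 64
...
= [11, 14, 25, 39, 64, 103, 167, 270, 437]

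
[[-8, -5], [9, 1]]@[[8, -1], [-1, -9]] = C[0][0] = (-8)*(8) + (-5)*(-1) = -59
C[0][1] = (-8)*(-1) + (-5)*(-9) = 53
C[1][0] = (9)*(8) + (1)*(-1) = 71
C[1][1] = (9)*(-1) + (1)*(-9) = -18
= [[-59, 53], [71, -18]]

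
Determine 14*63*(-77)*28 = -1901592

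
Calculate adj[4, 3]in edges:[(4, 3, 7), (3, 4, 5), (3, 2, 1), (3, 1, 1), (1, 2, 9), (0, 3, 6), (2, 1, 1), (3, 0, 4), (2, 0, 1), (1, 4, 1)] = 7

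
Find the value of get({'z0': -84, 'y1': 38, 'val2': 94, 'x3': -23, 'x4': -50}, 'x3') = -23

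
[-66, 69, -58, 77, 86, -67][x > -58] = keep x where x > -58: -66✗, 69✓, -58✗, 77✓, 86✓, -67✗
= [69, 77, 86]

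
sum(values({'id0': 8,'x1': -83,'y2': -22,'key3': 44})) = 8 + (-83) + (-22) + 44
= -53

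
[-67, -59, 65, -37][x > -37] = [65]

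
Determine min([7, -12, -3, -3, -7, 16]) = -12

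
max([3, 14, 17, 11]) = 17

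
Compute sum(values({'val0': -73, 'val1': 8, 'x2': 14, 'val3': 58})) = (-73) + 8 + 14 + 58
= 7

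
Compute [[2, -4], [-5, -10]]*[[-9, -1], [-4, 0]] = C[0][0] = (2)*(-9) + (-4)*(-4) = -2
C[0][1] = (2)*(-1) + (-4)*(0) = -2
C[1][0] = (-5)*(-9) + (-10)*(-4) = 85
C[1][1] = (-5)*(-1) + (-10)*(0) = 5
= [[-2, -2], [85, 5]]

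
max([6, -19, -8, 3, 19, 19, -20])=19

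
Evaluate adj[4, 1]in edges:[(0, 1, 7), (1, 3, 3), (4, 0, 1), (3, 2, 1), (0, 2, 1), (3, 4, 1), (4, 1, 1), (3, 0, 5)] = 1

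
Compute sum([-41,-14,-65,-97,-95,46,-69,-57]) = -392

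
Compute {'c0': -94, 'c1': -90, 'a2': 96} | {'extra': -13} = {'c0': -94, 'c1': -90, 'a2': 96, 'extra': -13}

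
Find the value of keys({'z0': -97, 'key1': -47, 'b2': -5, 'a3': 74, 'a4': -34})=['z0', 'key1', 'b2', 'a3', 'a4']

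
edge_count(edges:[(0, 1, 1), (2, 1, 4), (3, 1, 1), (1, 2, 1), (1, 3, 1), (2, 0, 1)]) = 6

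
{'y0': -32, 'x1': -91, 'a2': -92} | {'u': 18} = {'y0': -32, 'x1': -91, 'a2': -92, 'u': 18}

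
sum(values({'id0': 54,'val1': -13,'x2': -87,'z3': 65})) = 54 + (-13) + (-87) + 65
= 19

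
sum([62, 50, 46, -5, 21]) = 174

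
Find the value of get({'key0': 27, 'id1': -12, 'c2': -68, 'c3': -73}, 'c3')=-73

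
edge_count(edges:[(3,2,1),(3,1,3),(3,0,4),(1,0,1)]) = 4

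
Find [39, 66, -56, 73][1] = 66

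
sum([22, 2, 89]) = 113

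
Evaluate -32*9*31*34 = -303552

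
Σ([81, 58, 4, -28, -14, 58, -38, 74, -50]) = 81 + 58 + 4 + (-28) + (-14) + 58 + (-38) + 74 + (-50)
= 145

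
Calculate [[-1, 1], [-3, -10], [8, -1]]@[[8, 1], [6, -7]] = C[0][0] = (-1)*(8) + (1)*(6) = -2
C[0][1] = (-1)*(1) + (1)*(-7) = -8
C[1][0] = (-3)*(8) + (-10)*(6) = -84
C[1][1] = (-3)*(1) + (-10)*(-7) = 67
C[2][0] = (8)*(8) + (-1)*(6) = 58
C[2][1] = (8)*(1) + (-1)*(-7) = 15
= [[-2, -8], [-84, 67], [58, 15]]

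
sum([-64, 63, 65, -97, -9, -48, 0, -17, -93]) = (-64) + 63 + 65 + (-97) + (-9) + (-48) + 0 + (-17) + (-93)
= -200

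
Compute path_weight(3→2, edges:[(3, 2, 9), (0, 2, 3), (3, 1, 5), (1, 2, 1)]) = w(3→2)=9
= 9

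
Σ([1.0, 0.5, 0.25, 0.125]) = 1.875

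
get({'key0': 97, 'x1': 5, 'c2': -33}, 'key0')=97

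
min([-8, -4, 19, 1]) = -8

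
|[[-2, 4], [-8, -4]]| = 40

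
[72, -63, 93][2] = 93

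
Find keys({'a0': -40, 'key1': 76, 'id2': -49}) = ['a0', 'key1', 'id2']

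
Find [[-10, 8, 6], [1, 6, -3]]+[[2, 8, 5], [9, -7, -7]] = [[-8, 16, 11], [10, -1, -10]]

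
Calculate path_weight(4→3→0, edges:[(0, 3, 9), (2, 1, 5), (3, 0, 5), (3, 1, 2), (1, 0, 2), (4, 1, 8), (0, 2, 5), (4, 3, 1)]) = 6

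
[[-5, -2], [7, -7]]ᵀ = [[-5, 7], [-2, -7]]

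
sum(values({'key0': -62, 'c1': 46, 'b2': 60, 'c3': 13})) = 57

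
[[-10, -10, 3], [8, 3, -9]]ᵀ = [[-10, 8], [-10, 3], [3, -9]]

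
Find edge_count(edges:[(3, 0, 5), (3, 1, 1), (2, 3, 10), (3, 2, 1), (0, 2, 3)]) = 5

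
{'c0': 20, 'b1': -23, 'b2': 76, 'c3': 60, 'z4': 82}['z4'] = 82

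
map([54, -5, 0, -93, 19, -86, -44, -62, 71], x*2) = 54*2=108, -5*2=-10, 0*2=0, -93*2=-186, 19*2=38, -86*2=-172, -44*2=-88, -62*2=-124, 71*2=142
= [108, -10, 0, -186, 38, -172, -88, -124, 142]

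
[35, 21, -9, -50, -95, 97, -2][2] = -9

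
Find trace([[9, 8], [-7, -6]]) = diagonal: 9 + (-6)
= 3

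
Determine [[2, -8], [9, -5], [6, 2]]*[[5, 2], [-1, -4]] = C[0][0] = (2)*(5) + (-8)*(-1) = 18
C[0][1] = (2)*(2) + (-8)*(-4) = 36
C[1][0] = (9)*(5) + (-5)*(-1) = 50
C[1][1] = (9)*(2) + (-5)*(-4) = 38
C[2][0] = (6)*(5) + (2)*(-1) = 28
C[2][1] = (6)*(2) + (2)*(-4) = 4
= [[18, 36], [50, 38], [28, 4]]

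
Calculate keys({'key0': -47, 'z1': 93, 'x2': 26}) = ['key0', 'z1', 'x2']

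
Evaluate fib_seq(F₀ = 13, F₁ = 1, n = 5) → F_2 = F_1 + F_0 = 14
F_3 = F_2 + F_1 = 15
F_4 = F_3 + F_2 = 29
= [13, 1, 14, 15, 29]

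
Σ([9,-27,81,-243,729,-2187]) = -1638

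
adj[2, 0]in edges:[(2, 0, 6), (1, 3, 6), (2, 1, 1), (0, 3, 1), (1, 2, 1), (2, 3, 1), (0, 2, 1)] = 6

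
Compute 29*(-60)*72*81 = -10147680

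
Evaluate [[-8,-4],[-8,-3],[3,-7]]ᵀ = [[-8, -8, 3], [-4, -3, -7]]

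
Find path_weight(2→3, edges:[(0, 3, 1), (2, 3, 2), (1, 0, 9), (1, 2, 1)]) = w(2→3)=2
= 2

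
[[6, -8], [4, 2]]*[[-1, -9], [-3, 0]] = C[0][0] = (6)*(-1) + (-8)*(-3) = 18
C[0][1] = (6)*(-9) + (-8)*(0) = -54
C[1][0] = (4)*(-1) + (2)*(-3) = -10
C[1][1] = (4)*(-9) + (2)*(0) = -36
= [[18, -54], [-10, -36]]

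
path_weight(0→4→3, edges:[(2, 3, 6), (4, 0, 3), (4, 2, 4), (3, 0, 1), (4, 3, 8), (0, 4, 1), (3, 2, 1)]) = w(0→4)=1 + w(4→3)=8
= 9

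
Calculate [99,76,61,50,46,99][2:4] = [61, 50]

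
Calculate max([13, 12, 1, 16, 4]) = 16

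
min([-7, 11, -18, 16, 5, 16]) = -18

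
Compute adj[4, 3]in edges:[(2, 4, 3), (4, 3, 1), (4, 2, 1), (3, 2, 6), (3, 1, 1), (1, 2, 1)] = 1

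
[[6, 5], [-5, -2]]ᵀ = [[6, -5], [5, -2]]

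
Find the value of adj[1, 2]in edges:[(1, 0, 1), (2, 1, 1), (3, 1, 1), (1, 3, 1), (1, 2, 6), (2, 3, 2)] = 6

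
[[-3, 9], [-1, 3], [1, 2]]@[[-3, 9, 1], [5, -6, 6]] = C[0][0] = (-3)*(-3) + (9)*(5) = 54
C[0][1] = (-3)*(9) + (9)*(-6) = -81
C[0][2] = (-3)*(1) + (9)*(6) = 51
C[1][0] = (-1)*(-3) + (3)*(5) = 18
C[1][1] = (-1)*(9) + (3)*(-6) = -27
C[1][2] = (-1)*(1) + (3)*(6) = 17
... (3 more cells)
= [[54, -81, 51], [18, -27, 17], [7, -3, 13]]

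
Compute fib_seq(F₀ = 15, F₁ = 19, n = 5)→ [15, 19, 34, 53, 87]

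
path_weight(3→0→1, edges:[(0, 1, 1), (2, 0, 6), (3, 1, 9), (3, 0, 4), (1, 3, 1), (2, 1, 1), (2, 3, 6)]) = 5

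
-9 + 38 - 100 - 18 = -89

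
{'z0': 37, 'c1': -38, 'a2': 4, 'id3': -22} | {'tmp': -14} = {'z0': 37, 'c1': -38, 'a2': 4, 'id3': -22, 'tmp': -14}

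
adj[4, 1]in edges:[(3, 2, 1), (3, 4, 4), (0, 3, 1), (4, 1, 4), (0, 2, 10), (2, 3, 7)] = 4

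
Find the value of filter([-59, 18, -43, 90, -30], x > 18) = [90]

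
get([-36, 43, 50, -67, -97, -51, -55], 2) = 50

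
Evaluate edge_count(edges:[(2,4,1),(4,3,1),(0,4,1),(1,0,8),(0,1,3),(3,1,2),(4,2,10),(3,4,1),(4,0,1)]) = 9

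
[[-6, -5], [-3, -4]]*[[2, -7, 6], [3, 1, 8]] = C[0][0] = (-6)*(2) + (-5)*(3) = -27
C[0][1] = (-6)*(-7) + (-5)*(1) = 37
C[0][2] = (-6)*(6) + (-5)*(8) = -76
C[1][0] = (-3)*(2) + (-4)*(3) = -18
C[1][1] = (-3)*(-7) + (-4)*(1) = 17
C[1][2] = (-3)*(6) + (-4)*(8) = -50
= [[-27, 37, -76], [-18, 17, -50]]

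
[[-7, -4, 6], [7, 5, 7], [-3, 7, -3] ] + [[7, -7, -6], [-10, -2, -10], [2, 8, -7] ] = [[0, -11, 0], [-3, 3, -3], [-1, 15, -10]]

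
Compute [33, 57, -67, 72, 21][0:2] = [33, 57]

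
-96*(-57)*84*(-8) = -3677184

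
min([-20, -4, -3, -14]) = -20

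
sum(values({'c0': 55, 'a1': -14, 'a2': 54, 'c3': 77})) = 55 + (-14) + 54 + 77
= 172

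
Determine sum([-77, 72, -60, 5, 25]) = (-77) + 72 + (-60) + 5 + 25
= -35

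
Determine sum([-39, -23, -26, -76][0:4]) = -164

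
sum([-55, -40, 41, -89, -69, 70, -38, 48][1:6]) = slice → [-40, 41, -89, -69, 70]
(-40) + 41 + (-89) + (-69) + 70
= -87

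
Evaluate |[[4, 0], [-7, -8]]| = (4)*(-8) - (0)*(-7)
= -32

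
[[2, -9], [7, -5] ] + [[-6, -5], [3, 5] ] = [[-4, -14], [10, 0]]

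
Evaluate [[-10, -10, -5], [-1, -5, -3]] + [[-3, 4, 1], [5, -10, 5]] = [[-13, -6, -4], [4, -15, 2]]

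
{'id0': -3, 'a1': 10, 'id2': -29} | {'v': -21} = {'id0': -3, 'a1': 10, 'id2': -29, 'v': -21}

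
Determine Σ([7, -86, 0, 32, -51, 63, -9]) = 7 + (-86) + 0 + 32 + (-51) + 63 + (-9)
= -44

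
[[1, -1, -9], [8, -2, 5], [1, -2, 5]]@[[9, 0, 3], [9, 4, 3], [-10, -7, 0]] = [[90, 59, 0], [4, -43, 18], [-59, -43, -3]]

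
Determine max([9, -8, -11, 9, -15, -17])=9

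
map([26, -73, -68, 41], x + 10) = 26+10=36, -73+10=-63, -68+10=-58, 41+10=51
= [36, -63, -58, 51]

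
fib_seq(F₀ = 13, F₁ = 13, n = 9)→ [13, 13, 26, 39, 65, 104, 169, 273, 442]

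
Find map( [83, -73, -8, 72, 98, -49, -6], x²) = [6889, 5329, 64, 5184, 9604, 2401, 36]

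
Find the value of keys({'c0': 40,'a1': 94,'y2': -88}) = ['c0', 'a1', 'y2']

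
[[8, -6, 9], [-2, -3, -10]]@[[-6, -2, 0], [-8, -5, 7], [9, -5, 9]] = C[0][0] = (8)*(-6) + (-6)*(-8) + (9)*(9) = 81
C[0][1] = (8)*(-2) + (-6)*(-5) + (9)*(-5) = -31
C[0][2] = (8)*(0) + (-6)*(7) + (9)*(9) = 39
C[1][0] = (-2)*(-6) + (-3)*(-8) + (-10)*(9) = -54
C[1][1] = (-2)*(-2) + (-3)*(-5) + (-10)*(-5) = 69
C[1][2] = (-2)*(0) + (-3)*(7) + (-10)*(9) = -111
= [[81, -31, 39], [-54, 69, -111]]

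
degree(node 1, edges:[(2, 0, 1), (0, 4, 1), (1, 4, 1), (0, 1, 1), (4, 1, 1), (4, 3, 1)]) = incident: (1,4), (0,1), (4,1)
= 3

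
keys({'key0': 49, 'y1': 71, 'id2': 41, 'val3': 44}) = ['key0', 'y1', 'id2', 'val3']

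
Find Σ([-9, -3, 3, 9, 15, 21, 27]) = (-9) + (-3) + 3 + 9 + 15 + 21 + 27
= 63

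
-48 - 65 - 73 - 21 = -207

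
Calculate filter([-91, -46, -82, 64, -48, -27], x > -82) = [-46, 64, -48, -27]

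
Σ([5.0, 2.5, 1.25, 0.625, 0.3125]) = 5.0 + 2.5 + 1.25 + 0.625 + 0.3125
= 9.6875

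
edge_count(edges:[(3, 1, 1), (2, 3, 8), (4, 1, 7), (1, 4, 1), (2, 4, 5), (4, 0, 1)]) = 6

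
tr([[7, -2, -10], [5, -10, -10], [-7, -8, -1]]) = -4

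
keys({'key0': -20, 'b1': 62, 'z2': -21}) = ['key0', 'b1', 'z2']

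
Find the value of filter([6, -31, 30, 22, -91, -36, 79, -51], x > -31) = [6, 30, 22, 79]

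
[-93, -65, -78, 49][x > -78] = [-65, 49]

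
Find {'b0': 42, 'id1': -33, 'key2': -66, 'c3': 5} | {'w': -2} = {'b0': 42, 'id1': -33, 'key2': -66, 'c3': 5, 'w': -2}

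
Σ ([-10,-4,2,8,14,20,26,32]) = (-10) + (-4) + 2 + 8 + 14 + 20 + 26 + 32
= 88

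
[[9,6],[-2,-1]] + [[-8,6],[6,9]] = [[1, 12], [4, 8]]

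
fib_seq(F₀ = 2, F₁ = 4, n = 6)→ F_2 = F_1 + F_0 = 6
F_3 = F_2 + F_1 = 10
F_4 = F_3 + F_2 = 16
...
= [2, 4, 6, 10, 16, 26]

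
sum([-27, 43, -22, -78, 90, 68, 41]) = (-27) + 43 + (-22) + (-78) + 90 + 68 + 41
= 115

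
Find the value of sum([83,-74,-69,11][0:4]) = slice → [83, -74, -69, 11]
83 + (-74) + (-69) + 11
= -49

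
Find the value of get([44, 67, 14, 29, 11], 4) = 11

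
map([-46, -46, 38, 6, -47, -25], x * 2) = [-92, -92, 76, 12, -94, -50]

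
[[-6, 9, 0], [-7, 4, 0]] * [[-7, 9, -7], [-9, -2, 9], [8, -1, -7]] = [[-39, -72, 123], [13, -71, 85]]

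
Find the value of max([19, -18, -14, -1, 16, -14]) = 19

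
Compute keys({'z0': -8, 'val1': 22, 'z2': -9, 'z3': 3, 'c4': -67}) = ['z0', 'val1', 'z2', 'z3', 'c4']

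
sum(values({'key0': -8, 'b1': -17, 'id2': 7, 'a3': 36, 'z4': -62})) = (-8) + (-17) + 7 + 36 + (-62)
= -44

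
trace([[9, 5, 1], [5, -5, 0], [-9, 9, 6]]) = diagonal: 9 + (-5) + 6
= 10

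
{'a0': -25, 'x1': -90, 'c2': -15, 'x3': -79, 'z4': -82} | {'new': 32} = {'a0': -25, 'x1': -90, 'c2': -15, 'x3': -79, 'z4': -82, 'new': 32}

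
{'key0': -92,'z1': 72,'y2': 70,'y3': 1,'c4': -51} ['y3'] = 1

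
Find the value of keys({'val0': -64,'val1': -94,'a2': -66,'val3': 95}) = ['val0', 'val1', 'a2', 'val3']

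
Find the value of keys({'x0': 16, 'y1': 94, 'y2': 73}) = ['x0', 'y1', 'y2']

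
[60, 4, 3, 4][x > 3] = [60, 4, 4]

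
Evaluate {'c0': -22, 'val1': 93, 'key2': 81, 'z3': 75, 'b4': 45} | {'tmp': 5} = {'c0': -22, 'val1': 93, 'key2': 81, 'z3': 75, 'b4': 45, 'tmp': 5}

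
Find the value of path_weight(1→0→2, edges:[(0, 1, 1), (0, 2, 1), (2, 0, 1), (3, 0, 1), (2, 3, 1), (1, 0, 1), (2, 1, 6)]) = w(1→0)=1 + w(0→2)=1
= 2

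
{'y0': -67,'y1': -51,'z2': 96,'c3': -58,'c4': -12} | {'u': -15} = {'y0': -67, 'y1': -51, 'z2': 96, 'c3': -58, 'c4': -12, 'u': -15}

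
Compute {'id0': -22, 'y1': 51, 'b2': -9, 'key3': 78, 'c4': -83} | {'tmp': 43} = {'id0': -22, 'y1': 51, 'b2': -9, 'key3': 78, 'c4': -83, 'tmp': 43}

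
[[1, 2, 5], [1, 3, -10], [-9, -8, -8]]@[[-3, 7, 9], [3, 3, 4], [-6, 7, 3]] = C[0][0] = (1)*(-3) + (2)*(3) + (5)*(-6) = -27
C[0][1] = (1)*(7) + (2)*(3) + (5)*(7) = 48
C[0][2] = (1)*(9) + (2)*(4) + (5)*(3) = 32
C[1][0] = (1)*(-3) + (3)*(3) + (-10)*(-6) = 66
C[1][1] = (1)*(7) + (3)*(3) + (-10)*(7) = -54
C[1][2] = (1)*(9) + (3)*(4) + (-10)*(3) = -9
... (3 more cells)
= [[-27, 48, 32], [66, -54, -9], [51, -143, -137]]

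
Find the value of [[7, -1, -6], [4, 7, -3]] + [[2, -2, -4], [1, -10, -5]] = [[9, -3, -10], [5, -3, -8]]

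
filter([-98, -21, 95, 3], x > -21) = keep x where x > -21: -98✗, -21✗, 95✓, 3✓
= [95, 3]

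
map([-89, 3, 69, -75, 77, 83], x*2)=[-178, 6, 138, -150, 154, 166]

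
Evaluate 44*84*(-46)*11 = -1870176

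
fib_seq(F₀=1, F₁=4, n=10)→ [1, 4, 5, 9, 14, 23, 37, 60, 97, 157]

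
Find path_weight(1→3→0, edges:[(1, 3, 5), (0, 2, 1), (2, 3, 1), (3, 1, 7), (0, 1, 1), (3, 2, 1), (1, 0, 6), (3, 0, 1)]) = 6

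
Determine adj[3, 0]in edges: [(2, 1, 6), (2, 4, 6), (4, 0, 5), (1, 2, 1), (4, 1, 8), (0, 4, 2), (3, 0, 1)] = 1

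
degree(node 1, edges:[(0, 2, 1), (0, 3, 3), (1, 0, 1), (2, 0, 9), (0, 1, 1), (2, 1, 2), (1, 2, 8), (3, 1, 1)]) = 5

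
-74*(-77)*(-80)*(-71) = 32364640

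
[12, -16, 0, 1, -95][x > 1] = keep x where x > 1: 12✓, -16✗, 0✗, 1✗, -95✗
= [12]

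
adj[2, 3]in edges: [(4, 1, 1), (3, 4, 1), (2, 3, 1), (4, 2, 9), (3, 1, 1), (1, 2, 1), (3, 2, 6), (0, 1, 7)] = 1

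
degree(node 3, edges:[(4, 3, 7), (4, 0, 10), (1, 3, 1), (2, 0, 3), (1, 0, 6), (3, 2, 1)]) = 3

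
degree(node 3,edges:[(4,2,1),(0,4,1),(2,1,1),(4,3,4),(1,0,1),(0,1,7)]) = 1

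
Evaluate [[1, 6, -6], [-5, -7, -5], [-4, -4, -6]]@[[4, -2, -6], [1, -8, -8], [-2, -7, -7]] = [[22, -8, -12], [-17, 101, 121], [-8, 82, 98]]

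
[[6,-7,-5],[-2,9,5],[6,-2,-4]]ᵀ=[[6, -2, 6], [-7, 9, -2], [-5, 5, -4]]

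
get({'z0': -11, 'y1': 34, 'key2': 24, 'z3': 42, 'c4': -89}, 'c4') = -89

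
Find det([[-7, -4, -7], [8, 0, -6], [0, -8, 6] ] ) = 976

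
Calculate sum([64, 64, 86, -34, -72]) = 108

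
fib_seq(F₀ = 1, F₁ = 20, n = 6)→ F_2 = F_1 + F_0 = 21
F_3 = F_2 + F_1 = 41
F_4 = F_3 + F_2 = 62
...
= [1, 20, 21, 41, 62, 103]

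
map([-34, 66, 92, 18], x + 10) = -34+10=-24, 66+10=76, 92+10=102, 18+10=28
= [-24, 76, 102, 28]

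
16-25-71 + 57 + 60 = 37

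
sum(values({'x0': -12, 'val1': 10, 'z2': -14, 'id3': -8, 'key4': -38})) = (-12) + 10 + (-14) + (-8) + (-38)
= -62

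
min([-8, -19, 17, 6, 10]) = -19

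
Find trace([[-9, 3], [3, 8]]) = -1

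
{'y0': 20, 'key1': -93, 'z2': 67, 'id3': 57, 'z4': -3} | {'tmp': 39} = {'y0': 20, 'key1': -93, 'z2': 67, 'id3': 57, 'z4': -3, 'tmp': 39}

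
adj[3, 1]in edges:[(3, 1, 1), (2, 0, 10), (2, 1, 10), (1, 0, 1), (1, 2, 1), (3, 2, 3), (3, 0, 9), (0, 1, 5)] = 1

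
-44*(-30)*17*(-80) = -1795200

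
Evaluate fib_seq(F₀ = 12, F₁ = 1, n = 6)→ [12, 1, 13, 14, 27, 41]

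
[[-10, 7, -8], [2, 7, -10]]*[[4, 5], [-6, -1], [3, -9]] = [[-106, 15], [-64, 93]]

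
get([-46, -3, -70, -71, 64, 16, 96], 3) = -71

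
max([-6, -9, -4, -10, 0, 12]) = 12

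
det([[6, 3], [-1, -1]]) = (6)*(-1) - (3)*(-1)
= -3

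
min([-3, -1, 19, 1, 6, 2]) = -3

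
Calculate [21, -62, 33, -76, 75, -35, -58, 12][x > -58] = [21, 33, 75, -35, 12]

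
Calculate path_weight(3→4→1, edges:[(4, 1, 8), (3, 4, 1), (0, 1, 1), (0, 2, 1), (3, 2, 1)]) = 9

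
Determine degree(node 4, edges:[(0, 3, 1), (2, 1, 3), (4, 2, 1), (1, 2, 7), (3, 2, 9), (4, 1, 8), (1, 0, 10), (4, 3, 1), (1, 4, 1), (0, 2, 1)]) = incident: (4,2), (4,1), (4,3), (1,4)
= 4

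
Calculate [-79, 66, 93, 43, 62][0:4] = [-79, 66, 93, 43]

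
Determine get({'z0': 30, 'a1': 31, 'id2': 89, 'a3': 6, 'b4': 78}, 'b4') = 78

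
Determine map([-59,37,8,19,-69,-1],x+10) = -59+10=-49, 37+10=47, 8+10=18, 19+10=29, -69+10=-59, -1+10=9
= [-49, 47, 18, 29, -59, 9]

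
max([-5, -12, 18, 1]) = 18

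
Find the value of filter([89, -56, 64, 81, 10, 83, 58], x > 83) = [89]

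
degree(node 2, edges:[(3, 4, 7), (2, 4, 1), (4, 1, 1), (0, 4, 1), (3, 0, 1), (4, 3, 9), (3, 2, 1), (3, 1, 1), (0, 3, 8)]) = incident: (2,4), (3,2)
= 2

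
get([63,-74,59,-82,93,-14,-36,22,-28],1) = -74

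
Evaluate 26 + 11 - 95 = -58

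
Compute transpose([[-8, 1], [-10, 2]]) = [[-8, -10], [1, 2]]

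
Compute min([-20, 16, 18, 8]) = -20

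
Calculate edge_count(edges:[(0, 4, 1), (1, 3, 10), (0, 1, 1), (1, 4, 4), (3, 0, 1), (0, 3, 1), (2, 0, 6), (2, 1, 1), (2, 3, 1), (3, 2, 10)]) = 10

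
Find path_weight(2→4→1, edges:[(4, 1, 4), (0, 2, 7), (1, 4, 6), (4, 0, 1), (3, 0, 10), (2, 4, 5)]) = 9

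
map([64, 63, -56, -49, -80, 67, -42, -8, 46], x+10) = [74, 73, -46, -39, -70, 77, -32, 2, 56]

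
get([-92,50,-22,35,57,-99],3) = 35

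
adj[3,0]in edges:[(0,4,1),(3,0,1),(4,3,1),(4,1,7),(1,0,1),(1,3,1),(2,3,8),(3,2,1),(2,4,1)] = 1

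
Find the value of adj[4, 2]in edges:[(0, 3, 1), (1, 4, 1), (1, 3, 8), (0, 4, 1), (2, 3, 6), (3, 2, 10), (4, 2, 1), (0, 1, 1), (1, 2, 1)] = 1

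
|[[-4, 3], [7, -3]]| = (-4)*(-3) - (3)*(7)
= -9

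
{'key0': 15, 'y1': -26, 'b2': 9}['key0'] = 15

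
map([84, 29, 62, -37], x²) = (84)²=7056, (29)²=841, (62)²=3844, (-37)²=1369
= [7056, 841, 3844, 1369]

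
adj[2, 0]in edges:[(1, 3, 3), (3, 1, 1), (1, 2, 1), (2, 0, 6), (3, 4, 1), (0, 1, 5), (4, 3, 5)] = 6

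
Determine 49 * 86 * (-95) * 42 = -16813860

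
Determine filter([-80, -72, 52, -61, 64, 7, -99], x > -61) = [52, 64, 7]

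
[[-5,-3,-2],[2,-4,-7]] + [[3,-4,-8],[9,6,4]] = [[-2, -7, -10], [11, 2, -3]]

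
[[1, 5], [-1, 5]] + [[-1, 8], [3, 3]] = [[0, 13], [2, 8]]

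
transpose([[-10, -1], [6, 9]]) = [[-10, 6], [-1, 9]]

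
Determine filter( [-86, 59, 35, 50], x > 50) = [59]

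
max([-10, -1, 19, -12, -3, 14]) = 19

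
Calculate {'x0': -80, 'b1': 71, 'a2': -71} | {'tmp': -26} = {'x0': -80, 'b1': 71, 'a2': -71, 'tmp': -26}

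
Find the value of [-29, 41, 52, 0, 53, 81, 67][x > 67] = [81]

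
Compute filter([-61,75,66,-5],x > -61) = [75, 66, -5]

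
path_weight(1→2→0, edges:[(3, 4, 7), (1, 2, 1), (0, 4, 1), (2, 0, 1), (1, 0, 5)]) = w(1→2)=1 + w(2→0)=1
= 2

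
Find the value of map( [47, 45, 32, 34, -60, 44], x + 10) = 47+10=57, 45+10=55, 32+10=42, 34+10=44, -60+10=-50, 44+10=54
= [57, 55, 42, 44, -50, 54]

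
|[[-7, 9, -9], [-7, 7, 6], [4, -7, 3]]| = (1)*(-7)*det([[7, 6], [-7, 3]]) + (-1)*(9)*det([[-7, 6], [4, 3]]) + (1)*(-9)*det([[-7, 7], [4, -7]])
= -441 + 405 + -189
= -225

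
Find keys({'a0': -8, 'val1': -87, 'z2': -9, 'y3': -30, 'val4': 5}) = ['a0', 'val1', 'z2', 'y3', 'val4']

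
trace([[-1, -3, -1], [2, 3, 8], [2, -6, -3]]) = diagonal: (-1) + 3 + (-3)
= -1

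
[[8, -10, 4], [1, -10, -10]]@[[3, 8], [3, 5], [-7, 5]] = C[0][0] = (8)*(3) + (-10)*(3) + (4)*(-7) = -34
C[0][1] = (8)*(8) + (-10)*(5) + (4)*(5) = 34
C[1][0] = (1)*(3) + (-10)*(3) + (-10)*(-7) = 43
C[1][1] = (1)*(8) + (-10)*(5) + (-10)*(5) = -92
= [[-34, 34], [43, -92]]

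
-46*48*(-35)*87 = 6723360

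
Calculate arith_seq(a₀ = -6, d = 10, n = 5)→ a_0 = -6 + 0*10 = -6
a_1 = -6 + 1*10 = 4
a_2 = -6 + 2*10 = 14
...
= [-6, 4, 14, 24, 34]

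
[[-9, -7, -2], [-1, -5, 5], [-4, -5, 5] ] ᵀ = [[-9, -1, -4], [-7, -5, -5], [-2, 5, 5]]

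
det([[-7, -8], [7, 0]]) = (-7)*(0) - (-8)*(7)
= 56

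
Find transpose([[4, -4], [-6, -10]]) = [[4, -6], [-4, -10]]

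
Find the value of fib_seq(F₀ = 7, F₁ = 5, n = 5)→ [7, 5, 12, 17, 29]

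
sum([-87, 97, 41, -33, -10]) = 8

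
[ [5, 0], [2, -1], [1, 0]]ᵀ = [[5, 2, 1], [0, -1, 0]]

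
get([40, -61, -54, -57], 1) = -61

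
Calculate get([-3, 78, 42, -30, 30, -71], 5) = -71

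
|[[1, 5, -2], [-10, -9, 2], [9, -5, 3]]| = -39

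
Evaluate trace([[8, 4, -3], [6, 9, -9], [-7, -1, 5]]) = diagonal: 8 + 9 + 5
= 22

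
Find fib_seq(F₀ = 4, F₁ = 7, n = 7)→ [4, 7, 11, 18, 29, 47, 76]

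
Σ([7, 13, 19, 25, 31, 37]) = 7 + 13 + 19 + 25 + 31 + 37
= 132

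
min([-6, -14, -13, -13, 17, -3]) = -14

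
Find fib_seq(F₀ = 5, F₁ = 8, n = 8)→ F_2 = F_1 + F_0 = 13
F_3 = F_2 + F_1 = 21
F_4 = F_3 + F_2 = 34
...
= [5, 8, 13, 21, 34, 55, 89, 144]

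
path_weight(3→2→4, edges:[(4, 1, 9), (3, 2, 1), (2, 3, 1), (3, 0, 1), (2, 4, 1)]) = w(3→2)=1 + w(2→4)=1
= 2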